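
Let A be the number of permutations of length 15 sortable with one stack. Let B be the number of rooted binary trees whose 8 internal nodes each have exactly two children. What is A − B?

Stack-sortable permutations are exactly the 231-avoiding ones, counted by C_n; here n = 15. So A = C_15 = 9694845.
The number of full binary trees on 8 internal nodes is the Catalan number C_8. So B = C_8 = 1430.
A − B = 9694845 − 1430 = 9693415.

9693415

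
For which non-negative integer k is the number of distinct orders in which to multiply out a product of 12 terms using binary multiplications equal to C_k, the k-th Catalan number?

11

Ways to associate a product of 12 factors correspond to binary trees on 12 leaves, so the count is C_11.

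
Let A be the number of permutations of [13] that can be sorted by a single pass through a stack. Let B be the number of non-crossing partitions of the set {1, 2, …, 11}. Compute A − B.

684114

Stack-sortable permutations are exactly the 231-avoiding ones, counted by C_n; here n = 13. So A = C_13 = 742900.
The non-crossing partitions of [11] form a lattice of size C_11. So B = C_11 = 58786.
A − B = 742900 − 58786 = 684114.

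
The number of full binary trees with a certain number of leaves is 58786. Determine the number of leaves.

12

Full binary trees with L leaves are counted by C_{L−1}, and C_11 = 58786.
So the index is 11, and the number of leaves is 11 + 1 = 12.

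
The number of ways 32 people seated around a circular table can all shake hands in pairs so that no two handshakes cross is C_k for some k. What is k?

With 32 = 2·16 people, non-crossing handshake pairings are non-crossing perfect matchings on a circle, counted by C_16.

16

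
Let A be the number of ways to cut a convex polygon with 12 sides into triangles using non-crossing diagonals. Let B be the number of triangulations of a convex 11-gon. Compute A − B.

Triangulations of a convex m-gon are counted by C_{m−2}; with m = 12 this is C_10. So A = C_10 = 16796.
The number of triangulations of an 11-gon is the Catalan number C_9 (index = sides − 2). So B = C_9 = 4862.
A − B = 16796 − 4862 = 11934.

11934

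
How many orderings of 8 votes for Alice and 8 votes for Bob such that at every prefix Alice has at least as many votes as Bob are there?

1430

Ballot sequences with n votes each where one side never trails are Dyck words, counted by C_n; here n = 8.
C_8 = 1430.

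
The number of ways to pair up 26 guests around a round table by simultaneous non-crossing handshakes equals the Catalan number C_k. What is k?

With 26 = 2·13 people, non-crossing handshake pairings are non-crossing perfect matchings on a circle, counted by C_13.

13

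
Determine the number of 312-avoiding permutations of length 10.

Permutations of [n] avoiding any single length-3 pattern are counted by C_n; here n = 10.
C_10 = C_9 · 2(2·9+1)/(9+2) = 4862 · 38/11 = 16796.

16796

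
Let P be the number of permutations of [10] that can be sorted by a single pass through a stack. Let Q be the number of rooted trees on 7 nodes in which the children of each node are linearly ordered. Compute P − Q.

16664

By Knuth's characterisation, the stack-sortable permutations of length 10 are the 231-avoiders, numbering C_10. So P = C_10 = 16796.
A rooted plane tree on 7 nodes has 6 edges, and such trees are counted by C_6. So Q = C_6 = 132.
P − Q = 16796 − 132 = 16664.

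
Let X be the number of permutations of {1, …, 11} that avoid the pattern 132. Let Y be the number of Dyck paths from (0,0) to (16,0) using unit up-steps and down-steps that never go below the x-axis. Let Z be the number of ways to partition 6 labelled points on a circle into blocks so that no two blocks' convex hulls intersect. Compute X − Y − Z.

Permutations of [n] avoiding any single length-3 pattern are counted by C_n; here n = 11. So X = C_11 = 58786.
Dyck paths of semilength n (length 2n) are counted by C_n; here n = 8. So Y = C_8 = 1430.
Non-crossing partitions of an n-element set are counted by C_n; here n = 6. So Z = C_6 = 132.
X − Y − Z = 58786 − 1430 − 132 = 57224.

57224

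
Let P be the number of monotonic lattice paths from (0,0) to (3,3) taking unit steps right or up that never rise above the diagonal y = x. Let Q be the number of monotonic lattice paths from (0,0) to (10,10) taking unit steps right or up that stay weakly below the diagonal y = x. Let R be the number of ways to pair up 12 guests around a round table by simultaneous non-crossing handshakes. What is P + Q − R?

16669

Monotone paths in an n×n grid that stay weakly below the diagonal are counted by C_n; here n = 3. So P = C_3 = 5.
Sub-diagonal monotone paths from (0,0) to (10,10) biject with Dyck paths of semilength 10, giving C_10. So Q = C_10 = 16796.
With 12 = 2·6 people, non-crossing handshake pairings are non-crossing perfect matchings on a circle, counted by C_6. So R = C_6 = 132.
P + Q − R = 5 + 16796 − 132 = 16669.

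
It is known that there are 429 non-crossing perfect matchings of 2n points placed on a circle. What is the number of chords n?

7

Non-crossing pairings of 2n points on a circle are counted by C_n; 429 = C_7.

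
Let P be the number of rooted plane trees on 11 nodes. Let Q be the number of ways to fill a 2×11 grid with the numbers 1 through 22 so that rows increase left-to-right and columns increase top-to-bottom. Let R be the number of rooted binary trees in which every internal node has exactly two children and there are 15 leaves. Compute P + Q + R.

2750022

A rooted plane tree on 11 nodes has 10 edges, and such trees are counted by C_10. So P = C_10 = 16796.
Standard Young tableaux of shape 2×n are counted by C_n; here n = 11. So Q = C_11 = 58786.
Full binary trees with 15 leaves have 15−1 = 14 internal nodes, so there are C_14 of them. So R = C_14 = 2674440.
P + Q + R = 16796 + 58786 + 2674440 = 2750022.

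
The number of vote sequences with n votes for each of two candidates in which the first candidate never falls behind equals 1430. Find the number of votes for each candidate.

8

Such ballot sequences with n votes each are counted by C_n, and C_8 = 1430.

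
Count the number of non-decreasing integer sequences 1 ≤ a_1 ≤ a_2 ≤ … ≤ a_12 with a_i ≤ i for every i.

208012

Such sub-staircase sequences of length n are counted by C_n; here n = 12.
C_12 = C_11 · 2(2·11+1)/(11+2) = 58786 · 46/13 = 208012.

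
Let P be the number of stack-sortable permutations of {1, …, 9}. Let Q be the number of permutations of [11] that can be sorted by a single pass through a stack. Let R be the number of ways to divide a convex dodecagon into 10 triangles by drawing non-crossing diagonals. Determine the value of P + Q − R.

46852

Stack-sortable permutations are exactly the 231-avoiding ones, counted by C_n; here n = 9. So P = C_9 = 4862.
Stack-sortable permutations are exactly the 231-avoiding ones, counted by C_n; here n = 11. So Q = C_11 = 58786.
The number of triangulations of a 12-gon is the Catalan number C_10 (index = sides − 2). So R = C_10 = 16796.
P + Q − R = 4862 + 58786 − 16796 = 46852.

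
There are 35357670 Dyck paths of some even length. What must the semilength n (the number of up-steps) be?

16

Dyck paths of semilength n are counted by C_n. The Catalan number equal to 35357670 is C_16.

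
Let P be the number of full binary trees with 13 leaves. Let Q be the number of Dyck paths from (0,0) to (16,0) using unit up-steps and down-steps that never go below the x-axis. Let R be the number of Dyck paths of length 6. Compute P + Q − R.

A full binary tree with L leaves has L−1 internal nodes and is counted by C_{L−1}; L = 13 gives C_12. So P = C_12 = 208012.
Paths of 8 up- and 8 down-steps that never dip below the axis are Dyck paths; their count is C_8. So Q = C_8 = 1430.
Paths of 3 up- and 3 down-steps that never dip below the axis are Dyck paths; their count is C_3. So R = C_3 = 5.
P + Q − R = 208012 + 1430 − 5 = 209437.

209437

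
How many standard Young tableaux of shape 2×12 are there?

Standard Young tableaux of shape 2×n are counted by C_n; here n = 12.
C_12 = C_11 · 2(2·11+1)/(11+2) = 58786 · 46/13 = 208012.

208012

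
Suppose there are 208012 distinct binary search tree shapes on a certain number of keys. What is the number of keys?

12

Binary search tree shapes on n keys are counted by C_n. The Catalan number equal to 208012 is C_12.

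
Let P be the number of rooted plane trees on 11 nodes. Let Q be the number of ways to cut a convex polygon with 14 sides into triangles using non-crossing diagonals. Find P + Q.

Rooted ordered (plane) trees on m nodes have m−1 edges and are counted by C_{m−1}; m = 11 gives C_10. So P = C_10 = 16796.
A convex 14-gon is triangulated into 12 triangles, and the number of such triangulations is the Catalan number C_{14−2} = C_12. So Q = C_12 = 208012.
P + Q = 16796 + 208012 = 224808.

224808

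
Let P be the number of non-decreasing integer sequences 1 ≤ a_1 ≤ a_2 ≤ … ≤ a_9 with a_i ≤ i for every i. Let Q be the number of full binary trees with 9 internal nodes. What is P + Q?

Such sub-staircase sequences of length n are counted by C_n; here n = 9. So P = C_9 = 4862.
Full binary trees with n internal nodes are counted by C_n; here n = 9. So Q = C_9 = 4862.
P + Q = 4862 + 4862 = 9724.

9724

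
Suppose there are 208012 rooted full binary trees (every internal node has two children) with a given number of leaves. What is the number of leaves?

13

Full binary trees with L leaves are counted by C_{L−1}. Since C_12 = 208012, the index is 12.
So the index is 12, and the number of leaves is 12 + 1 = 13.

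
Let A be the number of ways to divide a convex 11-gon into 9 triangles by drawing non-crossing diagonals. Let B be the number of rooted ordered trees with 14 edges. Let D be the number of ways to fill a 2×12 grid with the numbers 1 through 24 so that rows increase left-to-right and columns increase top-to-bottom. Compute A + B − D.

2471290

The number of triangulations of an 11-gon is the Catalan number C_9 (index = sides − 2). So A = C_9 = 4862.
Rooted ordered trees with n edges are counted by C_n; here n = 14. So B = C_14 = 2674440.
Standard Young tableaux of shape 2×n are counted by C_n; here n = 12. So D = C_12 = 208012.
A + B − D = 4862 + 2674440 − 208012 = 2471290.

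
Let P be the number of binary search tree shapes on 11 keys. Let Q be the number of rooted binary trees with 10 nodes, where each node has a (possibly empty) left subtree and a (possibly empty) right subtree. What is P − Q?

There are C_n binary search tree shapes on n keys; with n = 11 that is C_11. So P = C_11 = 58786.
There are C_n binary search tree shapes on n keys; with n = 10 that is C_10. So Q = C_10 = 16796.
P − Q = 58786 − 16796 = 41990.

41990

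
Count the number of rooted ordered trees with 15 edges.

Rooted ordered trees with n edges are counted by C_n; here n = 15.
C_15 = C_14 · 2(2·14+1)/(14+2) = 2674440 · 58/16 = 9694845.

9694845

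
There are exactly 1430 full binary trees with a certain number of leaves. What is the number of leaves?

Full binary trees with L leaves are counted by C_{L−1}; 1430 = C_8.
So the index is 8, and the number of leaves is 8 + 1 = 9.

9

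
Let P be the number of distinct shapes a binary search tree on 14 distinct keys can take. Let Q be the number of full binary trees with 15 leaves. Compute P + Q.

Binary trees (left/right distinguished) on n nodes are counted by C_n; here n = 14. So P = C_14 = 2674440.
A full binary tree with L leaves has L−1 internal nodes and is counted by C_{L−1}; L = 15 gives C_14. So Q = C_14 = 2674440.
P + Q = 2674440 + 2674440 = 5348880.

5348880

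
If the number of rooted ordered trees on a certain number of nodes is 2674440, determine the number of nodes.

Rooted ordered trees on m nodes are counted by C_{m−1}. Since C_14 = 2674440, the index is 14.
So the index is 14, and the number of nodes is 14 + 1 = 15.

15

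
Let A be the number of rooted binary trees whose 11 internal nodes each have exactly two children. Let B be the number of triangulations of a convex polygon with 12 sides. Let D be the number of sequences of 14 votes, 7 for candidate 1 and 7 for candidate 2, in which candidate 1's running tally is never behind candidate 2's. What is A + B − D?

Full binary trees with n internal nodes are counted by C_n; here n = 11. So A = C_11 = 58786.
A convex 12-gon is triangulated into 10 triangles, and the number of such triangulations is the Catalan number C_{12−2} = C_10. So B = C_10 = 16796.
Ballot sequences with n votes each where one side never trails are Dyck words, counted by C_n; here n = 7. So D = C_7 = 429.
A + B − D = 58786 + 16796 − 429 = 75153.

75153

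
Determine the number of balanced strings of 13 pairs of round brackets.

With 13 pairs the number of balanced bracket strings is the Catalan number C_13.
C_13 = C(26,13)/14 = 10400600/14 = 742900.

742900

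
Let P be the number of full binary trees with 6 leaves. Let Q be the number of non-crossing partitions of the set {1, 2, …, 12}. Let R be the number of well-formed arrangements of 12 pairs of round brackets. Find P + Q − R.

42

Full binary trees with 6 leaves have 6−1 = 5 internal nodes, so there are C_5 of them. So P = C_5 = 42.
The non-crossing partitions of [12] form a lattice of size C_12. So Q = C_12 = 208012.
With 12 pairs the number of balanced bracket strings is the Catalan number C_12. So R = C_12 = 208012.
P + Q − R = 42 + 208012 − 208012 = 42.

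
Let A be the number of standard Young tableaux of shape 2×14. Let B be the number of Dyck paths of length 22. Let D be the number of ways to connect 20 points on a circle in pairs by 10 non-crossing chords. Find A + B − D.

Standard Young tableaux of shape 2×n are counted by C_n; here n = 14. So A = C_14 = 2674440.
Paths of 11 up- and 11 down-steps that never dip below the axis are Dyck paths; their count is C_11. So B = C_11 = 58786.
Non-crossing perfect matchings of 2n points on a circle are counted by C_n; with 20 points, n = 10. So D = C_10 = 16796.
A + B − D = 2674440 + 58786 − 16796 = 2716430.

2716430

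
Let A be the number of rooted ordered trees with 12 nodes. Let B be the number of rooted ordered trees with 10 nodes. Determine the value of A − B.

53924

A rooted plane tree on 12 nodes has 11 edges, and such trees are counted by C_11. So A = C_11 = 58786.
A rooted plane tree on 10 nodes has 9 edges, and such trees are counted by C_9. So B = C_9 = 4862.
A − B = 58786 − 4862 = 53924.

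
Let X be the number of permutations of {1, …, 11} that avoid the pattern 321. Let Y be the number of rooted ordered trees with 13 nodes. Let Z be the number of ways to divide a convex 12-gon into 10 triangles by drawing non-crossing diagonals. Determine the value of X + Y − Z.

250002

Permutations of [n] avoiding any single length-3 pattern are counted by C_n; here n = 11. So X = C_11 = 58786.
Rooted ordered (plane) trees on m nodes have m−1 edges and are counted by C_{m−1}; m = 13 gives C_12. So Y = C_12 = 208012.
Triangulations of a convex m-gon are counted by C_{m−2}; with m = 12 this is C_10. So Z = C_10 = 16796.
X + Y − Z = 58786 + 208012 − 16796 = 250002.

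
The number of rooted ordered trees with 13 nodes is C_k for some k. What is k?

A rooted plane tree on 13 nodes has 12 edges, and such trees are counted by C_12.

12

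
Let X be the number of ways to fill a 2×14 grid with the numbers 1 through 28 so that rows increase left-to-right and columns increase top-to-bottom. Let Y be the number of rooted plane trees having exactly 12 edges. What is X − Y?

By the hook-length formula (or a Dyck-path bijection), SYT of shape 2×14 number C_14. So X = C_14 = 2674440.
Rooted ordered trees with n edges are counted by C_n; here n = 12. So Y = C_12 = 208012.
X − Y = 2674440 − 208012 = 2466428.

2466428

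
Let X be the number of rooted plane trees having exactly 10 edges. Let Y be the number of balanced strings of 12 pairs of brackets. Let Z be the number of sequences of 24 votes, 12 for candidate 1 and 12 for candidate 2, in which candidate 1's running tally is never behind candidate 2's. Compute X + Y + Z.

A rooted plane tree with 10 edges has 11 nodes, and the count is C_10. So X = C_10 = 16796.
Balanced strings of n pairs of brackets are counted by C_n; here n = 12. So Y = C_12 = 208012.
Ballot sequences with n votes each where one side never trails are Dyck words, counted by C_n; here n = 12. So Z = C_12 = 208012.
X + Y + Z = 16796 + 208012 + 208012 = 432820.

432820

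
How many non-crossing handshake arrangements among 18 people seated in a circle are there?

4862

Non-crossing handshake pairings of 2n people are counted by C_n; 18 people gives n = 9.
C_9 = 4862.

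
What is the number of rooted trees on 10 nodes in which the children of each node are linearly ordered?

4862

Rooted ordered (plane) trees on m nodes have m−1 edges and are counted by C_{m−1}; m = 10 gives C_9.
C_9 = C(18,9)/10 = 48620/10 = 4862.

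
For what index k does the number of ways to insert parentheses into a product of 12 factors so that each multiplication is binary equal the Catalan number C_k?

Parenthesizations of m factors correspond to full binary trees with m leaves, counted by C_{m−1}; m = 12 gives C_11.

11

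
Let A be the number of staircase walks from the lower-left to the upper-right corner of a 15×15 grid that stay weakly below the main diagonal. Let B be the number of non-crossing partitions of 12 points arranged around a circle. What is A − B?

Monotone paths in an n×n grid that stay weakly below the diagonal are counted by C_n; here n = 15. So A = C_15 = 9694845.
The non-crossing partitions of [12] form a lattice of size C_12. So B = C_12 = 208012.
A − B = 9694845 − 208012 = 9486833.

9486833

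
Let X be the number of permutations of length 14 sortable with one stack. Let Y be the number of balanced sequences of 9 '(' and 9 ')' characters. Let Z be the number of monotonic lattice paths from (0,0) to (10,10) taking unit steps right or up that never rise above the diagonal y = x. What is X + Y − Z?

By Knuth's characterisation, the stack-sortable permutations of length 14 are the 231-avoiders, numbering C_14. So X = C_14 = 2674440.
With 9 pairs the number of balanced bracket strings is the Catalan number C_9. So Y = C_9 = 4862.
Sub-diagonal monotone paths from (0,0) to (10,10) biject with Dyck paths of semilength 10, giving C_10. So Z = C_10 = 16796.
X + Y − Z = 2674440 + 4862 − 16796 = 2662506.

2662506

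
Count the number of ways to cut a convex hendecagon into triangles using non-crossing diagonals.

The number of triangulations of an 11-gon is the Catalan number C_9 (index = sides − 2).
C_9 = C(18,9)/10 = 48620/10 = 4862.

4862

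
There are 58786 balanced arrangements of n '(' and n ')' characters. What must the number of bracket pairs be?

Balanced strings of n bracket-pairs are counted by C_n. Since C_11 = 58786, the index is 11.

11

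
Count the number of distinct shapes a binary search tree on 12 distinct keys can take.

208012

Binary trees (left/right distinguished) on n nodes are counted by C_n; here n = 12.
C_12 = C(24,12)/13 = 2704156/13 = 208012.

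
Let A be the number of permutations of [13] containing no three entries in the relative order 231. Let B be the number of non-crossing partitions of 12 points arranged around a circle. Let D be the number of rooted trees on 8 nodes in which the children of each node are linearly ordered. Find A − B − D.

534459

Permutations of [n] avoiding any single length-3 pattern are counted by C_n; here n = 13. So A = C_13 = 742900.
Non-crossing partitions of an n-element set are counted by C_n; here n = 12. So B = C_12 = 208012.
A rooted plane tree on 8 nodes has 7 edges, and such trees are counted by C_7. So D = C_7 = 429.
A − B − D = 742900 − 208012 − 429 = 534459.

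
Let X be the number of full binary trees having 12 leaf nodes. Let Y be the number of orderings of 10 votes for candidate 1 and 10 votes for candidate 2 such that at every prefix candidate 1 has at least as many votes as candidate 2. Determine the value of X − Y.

Full binary trees with 12 leaves have 12−1 = 11 internal nodes, so there are C_11 of them. So X = C_11 = 58786.
Reading a vote for the leader as '(' and for the other as ')' turns such a sequence into a balanced string of 10 pairs, so the count is C_10. So Y = C_10 = 16796.
X − Y = 58786 − 16796 = 41990.

41990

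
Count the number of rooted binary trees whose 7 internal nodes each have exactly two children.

429

Full binary trees with n internal nodes are counted by C_n; here n = 7.
C_7 = C_6 · 2(2·6+1)/(6+2) = 132 · 26/8 = 429.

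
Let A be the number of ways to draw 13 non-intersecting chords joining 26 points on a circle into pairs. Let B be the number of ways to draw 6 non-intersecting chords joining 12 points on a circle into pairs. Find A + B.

Pairing 26 circle points by 13 non-crossing chords gives C_13 matchings. So A = C_13 = 742900.
Non-crossing perfect matchings of 2n points on a circle are counted by C_n; with 12 points, n = 6. So B = C_6 = 132.
A + B = 742900 + 132 = 743032.

743032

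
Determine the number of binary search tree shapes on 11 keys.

58786

Binary trees (left/right distinguished) on n nodes are counted by C_n; here n = 11.
C_11 = C(22,11)/12 = 705432/12 = 58786.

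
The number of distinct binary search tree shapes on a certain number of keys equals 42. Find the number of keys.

5

Binary search tree shapes on n keys are counted by C_n; 42 = C_5.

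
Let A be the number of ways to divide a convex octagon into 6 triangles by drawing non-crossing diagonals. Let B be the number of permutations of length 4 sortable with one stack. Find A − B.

118

A convex 8-gon is triangulated into 6 triangles, and the number of such triangulations is the Catalan number C_{8−2} = C_6. So A = C_6 = 132.
By Knuth's characterisation, the stack-sortable permutations of length 4 are the 231-avoiders, numbering C_4. So B = C_4 = 14.
A − B = 132 − 14 = 118.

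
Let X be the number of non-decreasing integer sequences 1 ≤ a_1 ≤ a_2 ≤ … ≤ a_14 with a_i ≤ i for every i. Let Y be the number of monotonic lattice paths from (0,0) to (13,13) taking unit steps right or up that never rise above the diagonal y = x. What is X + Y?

3417340

Weakly increasing sequences with a_i ≤ i biject with Dyck paths of semilength 14, so there are C_14. So X = C_14 = 2674440.
Sub-diagonal monotone paths from (0,0) to (13,13) biject with Dyck paths of semilength 13, giving C_13. So Y = C_13 = 742900.
X + Y = 2674440 + 742900 = 3417340.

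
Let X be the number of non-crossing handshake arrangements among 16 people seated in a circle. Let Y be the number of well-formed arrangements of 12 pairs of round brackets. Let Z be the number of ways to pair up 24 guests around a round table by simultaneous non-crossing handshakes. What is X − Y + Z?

Non-crossing handshake pairings of 2n people are counted by C_n; 16 people gives n = 8. So X = C_8 = 1430.
A balanced arrangement of 12 bracket pairs is a Dyck word of semilength 12, so the count is C_12. So Y = C_12 = 208012.
Non-crossing handshake pairings of 2n people are counted by C_n; 24 people gives n = 12. So Z = C_12 = 208012.
X − Y + Z = 1430 − 208012 + 208012 = 1430.

1430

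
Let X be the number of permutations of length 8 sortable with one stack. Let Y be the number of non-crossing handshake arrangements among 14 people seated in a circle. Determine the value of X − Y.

By Knuth's characterisation, the stack-sortable permutations of length 8 are the 231-avoiders, numbering C_8. So X = C_8 = 1430.
With 14 = 2·7 people, non-crossing handshake pairings are non-crossing perfect matchings on a circle, counted by C_7. So Y = C_7 = 429.
X − Y = 1430 − 429 = 1001.

1001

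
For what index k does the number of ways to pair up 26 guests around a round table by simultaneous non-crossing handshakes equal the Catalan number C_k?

Non-crossing handshake pairings of 2n people are counted by C_n; 26 people gives n = 13.

13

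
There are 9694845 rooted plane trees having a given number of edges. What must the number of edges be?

Rooted ordered trees with n edges are counted by C_n; 9694845 = C_15.

15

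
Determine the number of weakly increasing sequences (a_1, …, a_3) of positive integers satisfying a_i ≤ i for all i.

Weakly increasing sequences with a_i ≤ i biject with Dyck paths of semilength 3, so there are C_3.
C_3 = 5.

5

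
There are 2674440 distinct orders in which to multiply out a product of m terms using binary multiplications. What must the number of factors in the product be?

15

Parenthesizations of m factors are counted by C_{m−1}; 2674440 = C_14.
So the index is 14, and the number of factors is 14 + 1 = 15.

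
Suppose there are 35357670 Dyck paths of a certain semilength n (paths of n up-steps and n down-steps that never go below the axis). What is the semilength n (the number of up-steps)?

Dyck paths of semilength n are counted by C_n, and C_16 = 35357670.

16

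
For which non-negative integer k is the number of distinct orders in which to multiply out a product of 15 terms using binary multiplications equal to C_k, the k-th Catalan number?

Bracketing 15 factors into binary products is counted by C_{15−1} = C_14.

14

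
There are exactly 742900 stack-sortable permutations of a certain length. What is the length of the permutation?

13

Stack-sortable permutations of [n] are counted by C_n, and C_13 = 742900.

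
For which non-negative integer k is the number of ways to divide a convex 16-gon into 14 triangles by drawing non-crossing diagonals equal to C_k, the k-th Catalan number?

14

A convex 16-gon is triangulated into 14 triangles, and the number of such triangulations is the Catalan number C_{16−2} = C_14.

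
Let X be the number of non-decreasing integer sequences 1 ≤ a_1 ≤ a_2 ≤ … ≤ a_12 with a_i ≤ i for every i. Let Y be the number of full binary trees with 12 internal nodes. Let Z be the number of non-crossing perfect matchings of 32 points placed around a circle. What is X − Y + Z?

35357670

Such sub-staircase sequences of length n are counted by C_n; here n = 12. So X = C_12 = 208012.
Full binary trees with n internal nodes are counted by C_n; here n = 12. So Y = C_12 = 208012.
Non-crossing perfect matchings of 2n points on a circle are counted by C_n; with 32 points, n = 16. So Z = C_16 = 35357670.
X − Y + Z = 208012 − 208012 + 35357670 = 35357670.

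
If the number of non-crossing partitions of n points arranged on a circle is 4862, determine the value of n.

9

Non-crossing partitions of [n] are counted by C_n. The Catalan number equal to 4862 is C_9.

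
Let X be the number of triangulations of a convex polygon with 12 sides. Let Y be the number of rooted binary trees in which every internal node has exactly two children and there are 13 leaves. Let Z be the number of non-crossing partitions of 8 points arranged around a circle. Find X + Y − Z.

223378

Triangulations of a convex m-gon are counted by C_{m−2}; with m = 12 this is C_10. So X = C_10 = 16796.
A full binary tree with L leaves has L−1 internal nodes and is counted by C_{L−1}; L = 13 gives C_12. So Y = C_12 = 208012.
Non-crossing partitions of an n-element set are counted by C_n; here n = 8. So Z = C_8 = 1430.
X + Y − Z = 16796 + 208012 − 1430 = 223378.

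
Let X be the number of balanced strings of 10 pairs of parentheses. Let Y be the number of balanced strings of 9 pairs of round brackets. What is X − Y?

11934

A balanced arrangement of 10 bracket pairs is a Dyck word of semilength 10, so the count is C_10. So X = C_10 = 16796.
With 9 pairs the number of balanced bracket strings is the Catalan number C_9. So Y = C_9 = 4862.
X − Y = 16796 − 4862 = 11934.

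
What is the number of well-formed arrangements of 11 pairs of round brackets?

A balanced arrangement of 11 bracket pairs is a Dyck word of semilength 11, so the count is C_11.
C_11 = C(22,11)/12 = 705432/12 = 58786.

58786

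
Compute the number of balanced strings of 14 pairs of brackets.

Balanced strings of n pairs of brackets are counted by C_n; here n = 14.
C_14 = C(28,14)/15 = 40116600/15 = 2674440.

2674440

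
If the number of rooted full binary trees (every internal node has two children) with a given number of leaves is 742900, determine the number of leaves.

Full binary trees with L leaves are counted by C_{L−1}. Since C_13 = 742900, the index is 13.
So the index is 13, and the number of leaves is 13 + 1 = 14.

14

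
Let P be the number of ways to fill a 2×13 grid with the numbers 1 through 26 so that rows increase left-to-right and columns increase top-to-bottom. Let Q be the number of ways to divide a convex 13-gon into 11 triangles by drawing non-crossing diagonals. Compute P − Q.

684114

By the hook-length formula (or a Dyck-path bijection), SYT of shape 2×13 number C_13. So P = C_13 = 742900.
A convex 13-gon is triangulated into 11 triangles, and the number of such triangulations is the Catalan number C_{13−2} = C_11. So Q = C_11 = 58786.
P − Q = 742900 − 58786 = 684114.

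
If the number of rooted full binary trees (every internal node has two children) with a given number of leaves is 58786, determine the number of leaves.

12

Full binary trees with L leaves are counted by C_{L−1}, and C_11 = 58786.
So the index is 11, and the number of leaves is 11 + 1 = 12.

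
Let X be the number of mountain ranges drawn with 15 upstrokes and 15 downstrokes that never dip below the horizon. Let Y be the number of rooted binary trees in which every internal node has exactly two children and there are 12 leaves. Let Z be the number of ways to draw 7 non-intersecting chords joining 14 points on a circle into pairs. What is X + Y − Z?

9753202

Paths of 15 up- and 15 down-steps that never dip below the axis are Dyck paths; their count is C_15. So X = C_15 = 9694845.
A full binary tree with L leaves has L−1 internal nodes and is counted by C_{L−1}; L = 12 gives C_11. So Y = C_11 = 58786.
Non-crossing perfect matchings of 2n points on a circle are counted by C_n; with 14 points, n = 7. So Z = C_7 = 429.
X + Y − Z = 9694845 + 58786 − 429 = 9753202.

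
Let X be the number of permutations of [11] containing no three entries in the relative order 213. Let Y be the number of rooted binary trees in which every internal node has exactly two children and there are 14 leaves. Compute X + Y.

Permutations of [n] avoiding any single length-3 pattern are counted by C_n; here n = 11. So X = C_11 = 58786.
Full binary trees with 14 leaves have 14−1 = 13 internal nodes, so there are C_13 of them. So Y = C_13 = 742900.
X + Y = 58786 + 742900 = 801686.

801686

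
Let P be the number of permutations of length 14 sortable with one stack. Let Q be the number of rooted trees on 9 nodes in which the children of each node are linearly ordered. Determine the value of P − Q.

2673010

By Knuth's characterisation, the stack-sortable permutations of length 14 are the 231-avoiders, numbering C_14. So P = C_14 = 2674440.
Rooted ordered (plane) trees on m nodes have m−1 edges and are counted by C_{m−1}; m = 9 gives C_8. So Q = C_8 = 1430.
P − Q = 2674440 − 1430 = 2673010.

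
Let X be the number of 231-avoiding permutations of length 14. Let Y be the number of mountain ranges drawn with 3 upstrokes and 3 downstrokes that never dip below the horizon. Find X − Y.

Permutations of [n] avoiding any single length-3 pattern are counted by C_n; here n = 14. So X = C_14 = 2674440.
A Dyck path with 3 up-steps and 3 down-steps has semilength 3, so there are C_3 of them. So Y = C_3 = 5.
X − Y = 2674440 − 5 = 2674435.

2674435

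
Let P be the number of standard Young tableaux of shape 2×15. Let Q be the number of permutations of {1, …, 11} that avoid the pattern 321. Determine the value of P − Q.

9636059

Standard Young tableaux of shape 2×n are counted by C_n; here n = 15. So P = C_15 = 9694845.
For any fixed pattern of length 3, the pattern-avoiding permutations of [11] number C_11. So Q = C_11 = 58786.
P − Q = 9694845 − 58786 = 9636059.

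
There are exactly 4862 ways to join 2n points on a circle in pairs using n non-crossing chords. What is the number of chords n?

9

Non-crossing pairings of 2n points on a circle are counted by C_n. Since C_9 = 4862, the index is 9.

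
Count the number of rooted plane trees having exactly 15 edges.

9694845

Rooted ordered trees with n edges are counted by C_n; here n = 15.
C_15 = 9694845.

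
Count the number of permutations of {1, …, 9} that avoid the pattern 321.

4862

For any fixed pattern of length 3, the pattern-avoiding permutations of [9] number C_9.
C_9 = C(18,9)/10 = 48620/10 = 4862.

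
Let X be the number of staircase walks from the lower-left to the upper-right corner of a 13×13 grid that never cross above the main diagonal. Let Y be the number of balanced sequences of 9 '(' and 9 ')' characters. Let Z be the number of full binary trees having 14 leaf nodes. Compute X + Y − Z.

4862

Monotone paths in an n×n grid that stay weakly below the diagonal are counted by C_n; here n = 13. So X = C_13 = 742900.
A balanced arrangement of 9 bracket pairs is a Dyck word of semilength 9, so the count is C_9. So Y = C_9 = 4862.
Full binary trees with 14 leaves have 14−1 = 13 internal nodes, so there are C_13 of them. So Z = C_13 = 742900.
X + Y − Z = 742900 + 4862 − 742900 = 4862.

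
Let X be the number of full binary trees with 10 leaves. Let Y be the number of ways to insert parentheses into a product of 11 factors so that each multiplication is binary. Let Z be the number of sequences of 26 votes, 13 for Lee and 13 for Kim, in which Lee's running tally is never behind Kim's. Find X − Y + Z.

A full binary tree with L leaves has L−1 internal nodes and is counted by C_{L−1}; L = 10 gives C_9. So X = C_9 = 4862.
Ways to associate a product of 11 factors correspond to binary trees on 11 leaves, so the count is C_10. So Y = C_10 = 16796.
Ballot sequences with n votes each where one side never trails are Dyck words, counted by C_n; here n = 13. So Z = C_13 = 742900.
X − Y + Z = 4862 − 16796 + 742900 = 730966.

730966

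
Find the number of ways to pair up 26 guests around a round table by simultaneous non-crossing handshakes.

742900

With 26 = 2·13 people, non-crossing handshake pairings are non-crossing perfect matchings on a circle, counted by C_13.
C_13 = C(26,13)/14 = 10400600/14 = 742900.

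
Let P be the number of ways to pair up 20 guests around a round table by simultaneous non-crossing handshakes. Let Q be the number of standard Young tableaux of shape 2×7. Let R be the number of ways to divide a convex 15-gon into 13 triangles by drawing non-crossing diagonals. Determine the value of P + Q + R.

760125

With 20 = 2·10 people, non-crossing handshake pairings are non-crossing perfect matchings on a circle, counted by C_10. So P = C_10 = 16796.
Standard Young tableaux of shape 2×n are counted by C_n; here n = 7. So Q = C_7 = 429.
A convex 15-gon is triangulated into 13 triangles, and the number of such triangulations is the Catalan number C_{15−2} = C_13. So R = C_13 = 742900.
P + Q + R = 16796 + 429 + 742900 = 760125.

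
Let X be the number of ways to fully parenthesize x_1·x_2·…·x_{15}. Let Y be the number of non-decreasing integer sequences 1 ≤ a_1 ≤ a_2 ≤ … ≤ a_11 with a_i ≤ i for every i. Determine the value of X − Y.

2615654

Bracketing 15 factors into binary products is counted by C_{15−1} = C_14. So X = C_14 = 2674440.
Weakly increasing sequences with a_i ≤ i biject with Dyck paths of semilength 11, so there are C_11. So Y = C_11 = 58786.
X − Y = 2674440 − 58786 = 2615654.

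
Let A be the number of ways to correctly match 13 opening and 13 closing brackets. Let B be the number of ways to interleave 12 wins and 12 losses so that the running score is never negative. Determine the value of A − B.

534888

Balanced strings of n pairs of brackets are counted by C_n; here n = 13. So A = C_13 = 742900.
Reading a vote for the leader as '(' and for the other as ')' turns such a sequence into a balanced string of 12 pairs, so the count is C_12. So B = C_12 = 208012.
A − B = 742900 − 208012 = 534888.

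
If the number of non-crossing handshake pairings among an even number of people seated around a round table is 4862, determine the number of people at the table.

Non-crossing handshake pairings of 2n people are counted by C_n. Since C_9 = 4862, the index is 9.
So n = 9, and there are 2n = 18 people.

18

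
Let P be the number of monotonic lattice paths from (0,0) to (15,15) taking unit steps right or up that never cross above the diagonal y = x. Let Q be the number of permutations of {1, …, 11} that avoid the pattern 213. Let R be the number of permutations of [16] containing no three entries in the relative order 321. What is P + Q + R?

45111301

Sub-diagonal monotone paths from (0,0) to (15,15) biject with Dyck paths of semilength 15, giving C_15. So P = C_15 = 9694845.
Permutations of [n] avoiding any single length-3 pattern are counted by C_n; here n = 11. So Q = C_11 = 58786.
Permutations of [n] avoiding any single length-3 pattern are counted by C_n; here n = 16. So R = C_16 = 35357670.
P + Q + R = 9694845 + 58786 + 35357670 = 45111301.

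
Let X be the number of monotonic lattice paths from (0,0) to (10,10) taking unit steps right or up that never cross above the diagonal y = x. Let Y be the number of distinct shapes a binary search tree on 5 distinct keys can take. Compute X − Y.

16754

Monotone paths in an n×n grid that stay weakly below the diagonal are counted by C_n; here n = 10. So X = C_10 = 16796.
Rooted binary trees with 5 nodes (each child slot possibly empty) number C_5. So Y = C_5 = 42.
X − Y = 16796 − 42 = 16754.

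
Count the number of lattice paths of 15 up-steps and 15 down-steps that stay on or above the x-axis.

Dyck paths of semilength n (length 2n) are counted by C_n; here n = 15.
C_15 = C(30,15)/16 = 155117520/16 = 9694845.

9694845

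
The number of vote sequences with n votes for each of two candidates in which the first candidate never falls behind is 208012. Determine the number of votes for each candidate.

Such ballot sequences with n votes each are counted by C_n, and C_12 = 208012.

12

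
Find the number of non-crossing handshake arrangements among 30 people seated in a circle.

9694845

With 30 = 2·15 people, non-crossing handshake pairings are non-crossing perfect matchings on a circle, counted by C_15.
C_15 = C_14 · 2(2·14+1)/(14+2) = 2674440 · 58/16 = 9694845.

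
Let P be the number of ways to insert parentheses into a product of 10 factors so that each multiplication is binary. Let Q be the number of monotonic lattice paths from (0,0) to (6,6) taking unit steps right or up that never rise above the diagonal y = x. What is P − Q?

Ways to associate a product of 10 factors correspond to binary trees on 10 leaves, so the count is C_9. So P = C_9 = 4862.
Sub-diagonal monotone paths from (0,0) to (6,6) biject with Dyck paths of semilength 6, giving C_6. So Q = C_6 = 132.
P − Q = 4862 − 132 = 4730.

4730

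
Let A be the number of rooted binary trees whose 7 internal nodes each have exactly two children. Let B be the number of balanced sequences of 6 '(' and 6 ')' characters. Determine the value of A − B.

The number of full binary trees on 7 internal nodes is the Catalan number C_7. So A = C_7 = 429.
Balanced strings of n pairs of brackets are counted by C_n; here n = 6. So B = C_6 = 132.
A − B = 429 − 132 = 297.

297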